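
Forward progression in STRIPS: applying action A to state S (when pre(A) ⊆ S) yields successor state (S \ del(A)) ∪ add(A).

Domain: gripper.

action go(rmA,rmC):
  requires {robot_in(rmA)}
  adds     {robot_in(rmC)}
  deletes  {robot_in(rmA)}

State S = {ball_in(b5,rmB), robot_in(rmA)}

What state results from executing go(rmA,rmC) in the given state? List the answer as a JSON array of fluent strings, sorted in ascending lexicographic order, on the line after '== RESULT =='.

Compute (S \ del) ∪ add:
  pre ⊆ S: {robot_in(rmA)} ⊆ S  — applicable
  S \ del = {ball_in(b5,rmB)}
  ∪ add   = {ball_in(b5,rmB), robot_in(rmC)}

== RESULT ==
["ball_in(b5,rmB)", "robot_in(rmC)"]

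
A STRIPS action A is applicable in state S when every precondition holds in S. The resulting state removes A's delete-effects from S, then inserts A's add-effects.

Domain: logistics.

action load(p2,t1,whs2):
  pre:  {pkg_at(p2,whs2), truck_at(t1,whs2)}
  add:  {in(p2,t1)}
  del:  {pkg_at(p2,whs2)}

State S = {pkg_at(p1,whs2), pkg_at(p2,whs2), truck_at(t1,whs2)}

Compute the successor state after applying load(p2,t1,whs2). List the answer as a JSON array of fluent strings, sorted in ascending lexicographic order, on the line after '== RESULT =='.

Compute (S \ del) ∪ add:
  pre ⊆ S: {pkg_at(p2,whs2), truck_at(t1,whs2)} ⊆ S  — applicable
  S \ del = {pkg_at(p1,whs2), truck_at(t1,whs2)}
  ∪ add   = {in(p2,t1), pkg_at(p1,whs2), truck_at(t1,whs2)}

== RESULT ==
["in(p2,t1)", "pkg_at(p1,whs2)", "truck_at(t1,whs2)"]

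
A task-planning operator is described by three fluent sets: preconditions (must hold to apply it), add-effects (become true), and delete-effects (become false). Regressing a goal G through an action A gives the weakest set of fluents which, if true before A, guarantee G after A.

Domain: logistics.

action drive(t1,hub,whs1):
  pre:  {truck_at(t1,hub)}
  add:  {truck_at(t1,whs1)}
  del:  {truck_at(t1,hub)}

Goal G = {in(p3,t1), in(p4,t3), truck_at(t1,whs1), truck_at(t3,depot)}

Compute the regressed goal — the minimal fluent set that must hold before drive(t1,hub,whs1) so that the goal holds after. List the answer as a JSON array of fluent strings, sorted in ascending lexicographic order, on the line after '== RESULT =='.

Compute (G \ add) ∪ pre:
  G ∩ del = {}  (empty — regression defined)
  G \ add = {in(p3,t1), in(p4,t3), truck_at(t1,whs1), truck_at(t3,depot)} \ {truck_at(t1,whs1)} = {in(p3,t1), in(p4,t3), truck_at(t3,depot)}
  ∪ pre   = {in(p3,t1), in(p4,t3), truck_at(t3,depot)} ∪ {truck_at(t1,hub)}
          = {in(p3,t1), in(p4,t3), truck_at(t1,hub), truck_at(t3,depot)}

== RESULT ==
["in(p3,t1)", "in(p4,t3)", "truck_at(t1,hub)", "truck_at(t3,depot)"]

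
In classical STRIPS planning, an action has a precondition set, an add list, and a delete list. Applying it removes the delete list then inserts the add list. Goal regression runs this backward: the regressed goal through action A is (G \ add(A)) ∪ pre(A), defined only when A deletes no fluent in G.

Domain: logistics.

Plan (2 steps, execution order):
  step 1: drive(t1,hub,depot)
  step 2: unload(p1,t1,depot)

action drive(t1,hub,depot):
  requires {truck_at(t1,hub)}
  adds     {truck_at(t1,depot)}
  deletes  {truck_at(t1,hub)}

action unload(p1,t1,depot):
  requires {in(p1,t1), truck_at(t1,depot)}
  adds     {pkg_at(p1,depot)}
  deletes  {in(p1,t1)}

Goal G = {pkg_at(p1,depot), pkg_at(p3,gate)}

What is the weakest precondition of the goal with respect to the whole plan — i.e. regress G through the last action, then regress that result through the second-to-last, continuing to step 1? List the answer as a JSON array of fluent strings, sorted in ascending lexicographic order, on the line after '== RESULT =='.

Regress step by step:
  through step 2 (unload(p1,t1,depot)): drop {pkg_at(p1,depot)}, keep {pkg_at(p3,gate)}, require {in(p1,t1), truck_at(t1,depot)}
    → {in(p1,t1), pkg_at(p3,gate), truck_at(t1,depot)}
  through step 1 (drive(t1,hub,depot)): drop {truck_at(t1,depot)}, keep {in(p1,t1), pkg_at(p3,gate)}, require {truck_at(t1,hub)}
    → {in(p1,t1), pkg_at(p3,gate), truck_at(t1,hub)}

== RESULT ==
["in(p1,t1)", "pkg_at(p3,gate)", "truck_at(t1,hub)"]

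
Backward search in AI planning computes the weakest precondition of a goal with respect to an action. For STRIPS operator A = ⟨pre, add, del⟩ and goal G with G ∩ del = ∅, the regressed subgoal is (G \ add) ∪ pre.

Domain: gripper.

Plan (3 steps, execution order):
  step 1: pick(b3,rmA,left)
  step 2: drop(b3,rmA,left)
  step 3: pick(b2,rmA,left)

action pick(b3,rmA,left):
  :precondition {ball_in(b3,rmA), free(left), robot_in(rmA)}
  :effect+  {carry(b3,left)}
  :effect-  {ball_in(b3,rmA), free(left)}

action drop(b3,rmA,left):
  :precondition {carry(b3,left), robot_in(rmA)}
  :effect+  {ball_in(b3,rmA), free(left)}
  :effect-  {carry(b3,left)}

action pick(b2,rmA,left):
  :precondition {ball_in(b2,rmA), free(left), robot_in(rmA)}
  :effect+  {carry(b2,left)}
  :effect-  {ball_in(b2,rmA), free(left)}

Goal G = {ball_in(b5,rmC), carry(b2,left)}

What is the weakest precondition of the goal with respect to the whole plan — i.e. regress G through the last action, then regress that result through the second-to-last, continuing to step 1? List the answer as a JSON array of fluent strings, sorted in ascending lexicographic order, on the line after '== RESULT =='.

Work backward from the goal:
  through step 3 (pick(b2,rmA,left)): drop {carry(b2,left)}, keep {ball_in(b5,rmC)}, require {ball_in(b2,rmA), free(left), robot_in(rmA)}
    → {ball_in(b2,rmA), ball_in(b5,rmC), free(left), robot_in(rmA)}
  through step 2 (drop(b3,rmA,left)): drop {free(left)}, keep {ball_in(b2,rmA), ball_in(b5,rmC), robot_in(rmA)}, require {carry(b3,left), robot_in(rmA)}
    → {ball_in(b2,rmA), ball_in(b5,rmC), carry(b3,left), robot_in(rmA)}
  through step 1 (pick(b3,rmA,left)): drop {carry(b3,left)}, keep {ball_in(b2,rmA), ball_in(b5,rmC), robot_in(rmA)}, require {ball_in(b3,rmA), free(left), robot_in(rmA)}
    → {ball_in(b2,rmA), ball_in(b3,rmA), ball_in(b5,rmC), free(left), robot_in(rmA)}

== RESULT ==
["ball_in(b2,rmA)", "ball_in(b3,rmA)", "ball_in(b5,rmC)", "free(left)", "robot_in(rmA)"]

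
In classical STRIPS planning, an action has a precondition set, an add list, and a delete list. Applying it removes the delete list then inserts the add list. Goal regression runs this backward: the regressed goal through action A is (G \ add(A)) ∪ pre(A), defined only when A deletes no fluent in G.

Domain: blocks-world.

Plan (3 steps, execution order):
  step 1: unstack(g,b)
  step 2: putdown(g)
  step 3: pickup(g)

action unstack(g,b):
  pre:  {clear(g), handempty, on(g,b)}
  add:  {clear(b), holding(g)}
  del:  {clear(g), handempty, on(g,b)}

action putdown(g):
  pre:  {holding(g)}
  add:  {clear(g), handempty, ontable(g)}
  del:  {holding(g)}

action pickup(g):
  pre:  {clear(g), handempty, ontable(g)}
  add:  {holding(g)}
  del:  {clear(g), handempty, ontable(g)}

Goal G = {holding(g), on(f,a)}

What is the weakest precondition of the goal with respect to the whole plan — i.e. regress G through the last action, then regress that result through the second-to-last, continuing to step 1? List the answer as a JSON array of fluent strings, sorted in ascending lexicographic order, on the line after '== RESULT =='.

Work backward from the goal:
  through step 3 (pickup(g)): drop {holding(g)}, keep {on(f,a)}, require {clear(g), handempty, ontable(g)}
    → {clear(g), handempty, on(f,a), ontable(g)}
  through step 2 (putdown(g)): drop {clear(g), handempty, ontable(g)}, keep {on(f,a)}, require {holding(g)}
    → {holding(g), on(f,a)}
  through step 1 (unstack(g,b)): drop {holding(g)}, keep {on(f,a)}, require {clear(g), handempty, on(g,b)}
    → {clear(g), handempty, on(f,a), on(g,b)}

== RESULT ==
["clear(g)", "handempty", "on(f,a)", "on(g,b)"]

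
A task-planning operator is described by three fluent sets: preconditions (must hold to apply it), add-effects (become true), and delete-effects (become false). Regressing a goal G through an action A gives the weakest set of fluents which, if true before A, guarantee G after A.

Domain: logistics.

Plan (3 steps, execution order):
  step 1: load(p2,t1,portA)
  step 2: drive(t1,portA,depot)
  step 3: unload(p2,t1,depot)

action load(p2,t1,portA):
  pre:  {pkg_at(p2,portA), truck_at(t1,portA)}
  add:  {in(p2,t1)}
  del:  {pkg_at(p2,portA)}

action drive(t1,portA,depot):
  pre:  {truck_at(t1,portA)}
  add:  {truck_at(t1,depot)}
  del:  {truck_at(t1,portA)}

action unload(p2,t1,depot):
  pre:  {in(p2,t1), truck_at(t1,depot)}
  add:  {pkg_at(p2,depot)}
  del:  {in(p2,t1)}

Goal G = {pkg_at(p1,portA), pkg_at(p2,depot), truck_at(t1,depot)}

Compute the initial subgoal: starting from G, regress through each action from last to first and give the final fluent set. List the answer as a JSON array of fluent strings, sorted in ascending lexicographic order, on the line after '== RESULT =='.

Work backward from the goal:
  through step 3 (unload(p2,t1,depot)): drop {pkg_at(p2,depot)}, keep {pkg_at(p1,portA), truck_at(t1,depot)}, require {in(p2,t1), truck_at(t1,depot)}
    → {in(p2,t1), pkg_at(p1,portA), truck_at(t1,depot)}
  through step 2 (drive(t1,portA,depot)): drop {truck_at(t1,depot)}, keep {in(p2,t1), pkg_at(p1,portA)}, require {truck_at(t1,portA)}
    → {in(p2,t1), pkg_at(p1,portA), truck_at(t1,portA)}
  through step 1 (load(p2,t1,portA)): drop {in(p2,t1)}, keep {pkg_at(p1,portA), truck_at(t1,portA)}, require {pkg_at(p2,portA), truck_at(t1,portA)}
    → {pkg_at(p1,portA), pkg_at(p2,portA), truck_at(t1,portA)}

== RESULT ==
["pkg_at(p1,portA)", "pkg_at(p2,portA)", "truck_at(t1,portA)"]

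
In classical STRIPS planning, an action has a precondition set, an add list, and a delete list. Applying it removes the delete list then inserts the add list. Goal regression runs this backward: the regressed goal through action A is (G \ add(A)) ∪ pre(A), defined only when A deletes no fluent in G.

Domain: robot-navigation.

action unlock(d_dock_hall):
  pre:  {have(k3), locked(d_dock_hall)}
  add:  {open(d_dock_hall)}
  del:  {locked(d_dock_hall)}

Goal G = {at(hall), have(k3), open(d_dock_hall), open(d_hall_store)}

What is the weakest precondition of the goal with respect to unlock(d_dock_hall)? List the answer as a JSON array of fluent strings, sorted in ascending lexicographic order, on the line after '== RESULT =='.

Regress:
  G ∩ del = {}  (empty — regression defined)
  G \ add = {at(hall), have(k3), open(d_dock_hall), open(d_hall_store)} \ {open(d_dock_hall)} = {at(hall), have(k3), open(d_hall_store)}
  ∪ pre   = {at(hall), have(k3), open(d_hall_store)} ∪ {have(k3), locked(d_dock_hall)}
          = {at(hall), have(k3), locked(d_dock_hall), open(d_hall_store)}

== RESULT ==
["at(hall)", "have(k3)", "locked(d_dock_hall)", "open(d_hall_store)"]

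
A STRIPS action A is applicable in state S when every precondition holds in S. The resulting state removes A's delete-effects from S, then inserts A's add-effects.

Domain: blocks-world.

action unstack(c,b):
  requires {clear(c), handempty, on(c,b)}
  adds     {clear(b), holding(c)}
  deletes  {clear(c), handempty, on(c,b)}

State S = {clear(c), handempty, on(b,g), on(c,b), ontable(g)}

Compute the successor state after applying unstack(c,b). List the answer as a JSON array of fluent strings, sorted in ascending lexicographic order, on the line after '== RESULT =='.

Progress:
  pre ⊆ S: {clear(c), handempty, on(c,b)} ⊆ S  — applicable
  S \ del = {on(b,g), ontable(g)}
  ∪ add   = {clear(b), holding(c), on(b,g), ontable(g)}

== RESULT ==
["clear(b)", "holding(c)", "on(b,g)", "ontable(g)"]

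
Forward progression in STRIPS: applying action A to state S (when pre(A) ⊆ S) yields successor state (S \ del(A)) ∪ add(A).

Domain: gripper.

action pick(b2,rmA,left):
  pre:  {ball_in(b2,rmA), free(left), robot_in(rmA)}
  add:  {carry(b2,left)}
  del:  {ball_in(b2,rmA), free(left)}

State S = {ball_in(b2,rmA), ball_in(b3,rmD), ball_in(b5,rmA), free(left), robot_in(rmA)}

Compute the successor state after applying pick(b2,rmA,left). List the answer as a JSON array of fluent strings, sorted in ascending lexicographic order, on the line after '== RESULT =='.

Progress:
  pre ⊆ S: {ball_in(b2,rmA), free(left), robot_in(rmA)} ⊆ S  — applicable
  S \ del = {ball_in(b3,rmD), ball_in(b5,rmA), robot_in(rmA)}
  ∪ add   = {ball_in(b3,rmD), ball_in(b5,rmA), carry(b2,left), robot_in(rmA)}

== RESULT ==
["ball_in(b3,rmD)", "ball_in(b5,rmA)", "carry(b2,left)", "robot_in(rmA)"]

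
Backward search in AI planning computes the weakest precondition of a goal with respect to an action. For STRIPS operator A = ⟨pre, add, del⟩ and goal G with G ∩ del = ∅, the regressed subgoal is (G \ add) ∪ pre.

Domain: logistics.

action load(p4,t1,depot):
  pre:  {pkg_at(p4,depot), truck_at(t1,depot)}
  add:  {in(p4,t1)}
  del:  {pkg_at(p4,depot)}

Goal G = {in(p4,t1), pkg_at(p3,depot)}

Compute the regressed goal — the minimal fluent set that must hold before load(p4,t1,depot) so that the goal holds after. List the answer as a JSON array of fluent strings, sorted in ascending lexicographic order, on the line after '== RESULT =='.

Regress:
  G ∩ del = {}  (empty — regression defined)
  G \ add = {in(p4,t1), pkg_at(p3,depot)} \ {in(p4,t1)} = {pkg_at(p3,depot)}
  ∪ pre   = {pkg_at(p3,depot)} ∪ {pkg_at(p4,depot), truck_at(t1,depot)}
          = {pkg_at(p3,depot), pkg_at(p4,depot), truck_at(t1,depot)}

== RESULT ==
["pkg_at(p3,depot)", "pkg_at(p4,depot)", "truck_at(t1,depot)"]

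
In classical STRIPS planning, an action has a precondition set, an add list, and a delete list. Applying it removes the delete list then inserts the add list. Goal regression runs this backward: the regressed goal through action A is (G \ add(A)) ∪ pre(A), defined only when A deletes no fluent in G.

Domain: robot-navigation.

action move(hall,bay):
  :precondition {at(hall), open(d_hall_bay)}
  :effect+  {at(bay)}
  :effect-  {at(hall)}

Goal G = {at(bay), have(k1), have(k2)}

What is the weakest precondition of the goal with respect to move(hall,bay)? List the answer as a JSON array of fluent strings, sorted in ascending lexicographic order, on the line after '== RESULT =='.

Regress:
  G ∩ del = {}  (empty — regression defined)
  G \ add = {at(bay), have(k1), have(k2)} \ {at(bay)} = {have(k1), have(k2)}
  ∪ pre   = {have(k1), have(k2)} ∪ {at(hall), open(d_hall_bay)}
          = {at(hall), have(k1), have(k2), open(d_hall_bay)}

== RESULT ==
["at(hall)", "have(k1)", "have(k2)", "open(d_hall_bay)"]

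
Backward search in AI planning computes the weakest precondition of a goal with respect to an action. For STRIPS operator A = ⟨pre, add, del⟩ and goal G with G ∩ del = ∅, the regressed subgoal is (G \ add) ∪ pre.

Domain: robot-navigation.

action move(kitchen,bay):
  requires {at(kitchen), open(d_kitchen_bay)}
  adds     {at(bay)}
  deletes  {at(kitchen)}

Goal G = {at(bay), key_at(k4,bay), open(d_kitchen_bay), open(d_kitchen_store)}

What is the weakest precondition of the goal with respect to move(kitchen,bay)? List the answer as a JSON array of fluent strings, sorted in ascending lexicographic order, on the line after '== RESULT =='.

Compute (G \ add) ∪ pre:
  G ∩ del = {}  (empty — regression defined)
  G \ add = {at(bay), key_at(k4,bay), open(d_kitchen_bay), open(d_kitchen_store)} \ {at(bay)} = {key_at(k4,bay), open(d_kitchen_bay), open(d_kitchen_store)}
  ∪ pre   = {key_at(k4,bay), open(d_kitchen_bay), open(d_kitchen_store)} ∪ {at(kitchen), open(d_kitchen_bay)}
          = {at(kitchen), key_at(k4,bay), open(d_kitchen_bay), open(d_kitchen_store)}

== RESULT ==
["at(kitchen)", "key_at(k4,bay)", "open(d_kitchen_bay)", "open(d_kitchen_store)"]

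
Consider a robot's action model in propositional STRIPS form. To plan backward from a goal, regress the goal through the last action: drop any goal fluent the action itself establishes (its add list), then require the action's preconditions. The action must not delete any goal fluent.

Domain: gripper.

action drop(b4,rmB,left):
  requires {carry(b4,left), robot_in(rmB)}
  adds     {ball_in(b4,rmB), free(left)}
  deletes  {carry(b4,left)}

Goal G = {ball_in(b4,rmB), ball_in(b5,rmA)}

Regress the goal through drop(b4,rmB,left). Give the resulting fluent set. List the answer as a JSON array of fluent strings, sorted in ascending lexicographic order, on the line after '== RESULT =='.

Compute (G \ add) ∪ pre:
  G ∩ del = {}  (empty — regression defined)
  G \ add = {ball_in(b4,rmB), ball_in(b5,rmA)} \ {ball_in(b4,rmB), free(left)} = {ball_in(b5,rmA)}
  ∪ pre   = {ball_in(b5,rmA)} ∪ {carry(b4,left), robot_in(rmB)}
          = {ball_in(b5,rmA), carry(b4,left), robot_in(rmB)}

== RESULT ==
["ball_in(b5,rmA)", "carry(b4,left)", "robot_in(rmB)"]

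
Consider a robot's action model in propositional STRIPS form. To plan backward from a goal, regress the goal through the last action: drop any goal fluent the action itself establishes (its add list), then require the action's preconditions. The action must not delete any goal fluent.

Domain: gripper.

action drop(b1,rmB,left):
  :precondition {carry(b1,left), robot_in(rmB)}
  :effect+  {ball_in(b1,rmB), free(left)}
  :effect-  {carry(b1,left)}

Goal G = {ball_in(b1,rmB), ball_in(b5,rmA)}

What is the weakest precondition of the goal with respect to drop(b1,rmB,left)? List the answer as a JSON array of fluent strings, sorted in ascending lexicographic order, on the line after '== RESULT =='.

Compute (G \ add) ∪ pre:
  G ∩ del = {}  (empty — regression defined)
  G \ add = {ball_in(b1,rmB), ball_in(b5,rmA)} \ {ball_in(b1,rmB), free(left)} = {ball_in(b5,rmA)}
  ∪ pre   = {ball_in(b5,rmA)} ∪ {carry(b1,left), robot_in(rmB)}
          = {ball_in(b5,rmA), carry(b1,left), robot_in(rmB)}

== RESULT ==
["ball_in(b5,rmA)", "carry(b1,left)", "robot_in(rmB)"]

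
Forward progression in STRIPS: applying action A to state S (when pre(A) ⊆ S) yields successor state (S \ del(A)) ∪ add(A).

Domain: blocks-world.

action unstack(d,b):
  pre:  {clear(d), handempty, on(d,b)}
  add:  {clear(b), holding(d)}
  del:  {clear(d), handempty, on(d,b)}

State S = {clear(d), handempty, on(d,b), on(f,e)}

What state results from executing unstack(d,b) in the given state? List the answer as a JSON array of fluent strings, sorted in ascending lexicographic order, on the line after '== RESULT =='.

Compute (S \ del) ∪ add:
  pre ⊆ S: {clear(d), handempty, on(d,b)} ⊆ S  — applicable
  S \ del = {on(f,e)}
  ∪ add   = {clear(b), holding(d), on(f,e)}

== RESULT ==
["clear(b)", "holding(d)", "on(f,e)"]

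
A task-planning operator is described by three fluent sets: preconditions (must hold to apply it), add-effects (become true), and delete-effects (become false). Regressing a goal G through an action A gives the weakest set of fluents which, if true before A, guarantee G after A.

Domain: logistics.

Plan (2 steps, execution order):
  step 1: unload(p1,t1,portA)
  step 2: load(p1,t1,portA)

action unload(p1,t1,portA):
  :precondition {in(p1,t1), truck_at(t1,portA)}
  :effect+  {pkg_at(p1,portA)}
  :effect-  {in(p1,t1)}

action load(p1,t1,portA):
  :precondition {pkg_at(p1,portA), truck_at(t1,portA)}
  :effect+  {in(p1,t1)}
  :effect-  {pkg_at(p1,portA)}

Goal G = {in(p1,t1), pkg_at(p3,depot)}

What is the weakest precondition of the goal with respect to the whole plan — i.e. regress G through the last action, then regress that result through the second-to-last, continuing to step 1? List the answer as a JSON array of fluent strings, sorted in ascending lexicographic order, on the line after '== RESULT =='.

Work backward from the goal:
  through step 2 (load(p1,t1,portA)): drop {in(p1,t1)}, keep {pkg_at(p3,depot)}, require {pkg_at(p1,portA), truck_at(t1,portA)}
    → {pkg_at(p1,portA), pkg_at(p3,depot), truck_at(t1,portA)}
  through step 1 (unload(p1,t1,portA)): drop {pkg_at(p1,portA)}, keep {pkg_at(p3,depot), truck_at(t1,portA)}, require {in(p1,t1), truck_at(t1,portA)}
    → {in(p1,t1), pkg_at(p3,depot), truck_at(t1,portA)}

== RESULT ==
["in(p1,t1)", "pkg_at(p3,depot)", "truck_at(t1,portA)"]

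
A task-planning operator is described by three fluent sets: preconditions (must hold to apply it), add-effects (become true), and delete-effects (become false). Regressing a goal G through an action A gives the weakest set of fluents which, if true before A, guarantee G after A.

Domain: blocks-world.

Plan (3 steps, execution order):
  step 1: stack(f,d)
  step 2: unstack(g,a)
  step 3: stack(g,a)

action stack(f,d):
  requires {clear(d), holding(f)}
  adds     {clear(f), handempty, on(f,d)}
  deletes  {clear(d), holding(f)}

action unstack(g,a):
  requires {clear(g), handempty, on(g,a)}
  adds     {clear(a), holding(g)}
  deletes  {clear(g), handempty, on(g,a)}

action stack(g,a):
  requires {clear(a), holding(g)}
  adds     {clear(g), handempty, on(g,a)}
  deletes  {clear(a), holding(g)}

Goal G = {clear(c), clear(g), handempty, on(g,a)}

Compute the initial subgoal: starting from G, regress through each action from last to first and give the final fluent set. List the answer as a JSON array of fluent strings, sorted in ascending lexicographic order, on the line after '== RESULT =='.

Work backward from the goal:
  through step 3 (stack(g,a)): drop {clear(g), handempty, on(g,a)}, keep {clear(c)}, require {clear(a), holding(g)}
    → {clear(a), clear(c), holding(g)}
  through step 2 (unstack(g,a)): drop {clear(a), holding(g)}, keep {clear(c)}, require {clear(g), handempty, on(g,a)}
    → {clear(c), clear(g), handempty, on(g,a)}
  through step 1 (stack(f,d)): drop {handempty}, keep {clear(c), clear(g), on(g,a)}, require {clear(d), holding(f)}
    → {clear(c), clear(d), clear(g), holding(f), on(g,a)}

== RESULT ==
["clear(c)", "clear(d)", "clear(g)", "holding(f)", "on(g,a)"]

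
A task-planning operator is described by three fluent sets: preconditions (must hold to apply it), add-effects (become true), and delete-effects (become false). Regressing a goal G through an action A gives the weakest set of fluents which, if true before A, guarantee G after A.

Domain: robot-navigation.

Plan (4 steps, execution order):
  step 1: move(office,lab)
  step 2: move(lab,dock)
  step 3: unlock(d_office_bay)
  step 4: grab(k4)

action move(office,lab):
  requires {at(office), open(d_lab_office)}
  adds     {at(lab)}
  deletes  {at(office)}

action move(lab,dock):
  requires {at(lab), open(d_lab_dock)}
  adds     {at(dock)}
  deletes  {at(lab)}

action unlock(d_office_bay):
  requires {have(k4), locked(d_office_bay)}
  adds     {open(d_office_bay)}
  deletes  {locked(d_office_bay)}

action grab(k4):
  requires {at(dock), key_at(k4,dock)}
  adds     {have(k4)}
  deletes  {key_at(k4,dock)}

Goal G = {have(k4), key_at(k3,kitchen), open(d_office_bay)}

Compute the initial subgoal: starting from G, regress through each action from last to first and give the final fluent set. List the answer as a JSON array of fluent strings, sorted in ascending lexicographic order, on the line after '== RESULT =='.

Regress step by step:
  through step 4 (grab(k4)): drop {have(k4)}, keep {key_at(k3,kitchen), open(d_office_bay)}, require {at(dock), key_at(k4,dock)}
    → {at(dock), key_at(k3,kitchen), key_at(k4,dock), open(d_office_bay)}
  through step 3 (unlock(d_office_bay)): drop {open(d_office_bay)}, keep {at(dock), key_at(k3,kitchen), key_at(k4,dock)}, require {have(k4), locked(d_office_bay)}
    → {at(dock), have(k4), key_at(k3,kitchen), key_at(k4,dock), locked(d_office_bay)}
  through step 2 (move(lab,dock)): drop {at(dock)}, keep {have(k4), key_at(k3,kitchen), key_at(k4,dock), locked(d_office_bay)}, require {at(lab), open(d_lab_dock)}
    → {at(lab), have(k4), key_at(k3,kitchen), key_at(k4,dock), locked(d_office_bay), open(d_lab_dock)}
  through step 1 (move(office,lab)): drop {at(lab)}, keep {have(k4), key_at(k3,kitchen), key_at(k4,dock), locked(d_office_bay), open(d_lab_dock)}, require {at(office), open(d_lab_office)}
    → {at(office), have(k4), key_at(k3,kitchen), key_at(k4,dock), locked(d_office_bay), open(d_lab_dock), open(d_lab_office)}

== RESULT ==
["at(office)", "have(k4)", "key_at(k3,kitchen)", "key_at(k4,dock)", "locked(d_office_bay)", "open(d_lab_dock)", "open(d_lab_office)"]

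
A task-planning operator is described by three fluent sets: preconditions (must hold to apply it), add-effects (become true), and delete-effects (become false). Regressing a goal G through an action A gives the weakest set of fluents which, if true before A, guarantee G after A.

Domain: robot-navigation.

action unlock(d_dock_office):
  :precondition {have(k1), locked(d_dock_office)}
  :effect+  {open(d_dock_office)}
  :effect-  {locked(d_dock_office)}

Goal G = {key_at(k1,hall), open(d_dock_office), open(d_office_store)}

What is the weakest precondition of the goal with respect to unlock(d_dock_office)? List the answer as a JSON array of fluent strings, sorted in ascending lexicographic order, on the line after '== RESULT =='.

Regress:
  G ∩ del = {}  (empty — regression defined)
  G \ add = {key_at(k1,hall), open(d_dock_office), open(d_office_store)} \ {open(d_dock_office)} = {key_at(k1,hall), open(d_office_store)}
  ∪ pre   = {key_at(k1,hall), open(d_office_store)} ∪ {have(k1), locked(d_dock_office)}
          = {have(k1), key_at(k1,hall), locked(d_dock_office), open(d_office_store)}

== RESULT ==
["have(k1)", "key_at(k1,hall)", "locked(d_dock_office)", "open(d_office_store)"]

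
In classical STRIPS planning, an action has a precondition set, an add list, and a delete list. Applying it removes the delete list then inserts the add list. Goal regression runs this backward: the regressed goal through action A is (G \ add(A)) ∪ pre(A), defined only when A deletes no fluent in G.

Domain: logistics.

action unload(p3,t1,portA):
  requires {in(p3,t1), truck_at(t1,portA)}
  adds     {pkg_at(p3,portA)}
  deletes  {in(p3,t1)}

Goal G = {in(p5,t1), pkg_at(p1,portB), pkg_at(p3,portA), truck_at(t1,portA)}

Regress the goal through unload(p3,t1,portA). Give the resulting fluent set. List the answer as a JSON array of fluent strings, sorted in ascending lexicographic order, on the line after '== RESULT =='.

Compute (G \ add) ∪ pre:
  G ∩ del = {}  (empty — regression defined)
  G \ add = {in(p5,t1), pkg_at(p1,portB), pkg_at(p3,portA), truck_at(t1,portA)} \ {pkg_at(p3,portA)} = {in(p5,t1), pkg_at(p1,portB), truck_at(t1,portA)}
  ∪ pre   = {in(p5,t1), pkg_at(p1,portB), truck_at(t1,portA)} ∪ {in(p3,t1), truck_at(t1,portA)}
          = {in(p3,t1), in(p5,t1), pkg_at(p1,portB), truck_at(t1,portA)}

== RESULT ==
["in(p3,t1)", "in(p5,t1)", "pkg_at(p1,portB)", "truck_at(t1,portA)"]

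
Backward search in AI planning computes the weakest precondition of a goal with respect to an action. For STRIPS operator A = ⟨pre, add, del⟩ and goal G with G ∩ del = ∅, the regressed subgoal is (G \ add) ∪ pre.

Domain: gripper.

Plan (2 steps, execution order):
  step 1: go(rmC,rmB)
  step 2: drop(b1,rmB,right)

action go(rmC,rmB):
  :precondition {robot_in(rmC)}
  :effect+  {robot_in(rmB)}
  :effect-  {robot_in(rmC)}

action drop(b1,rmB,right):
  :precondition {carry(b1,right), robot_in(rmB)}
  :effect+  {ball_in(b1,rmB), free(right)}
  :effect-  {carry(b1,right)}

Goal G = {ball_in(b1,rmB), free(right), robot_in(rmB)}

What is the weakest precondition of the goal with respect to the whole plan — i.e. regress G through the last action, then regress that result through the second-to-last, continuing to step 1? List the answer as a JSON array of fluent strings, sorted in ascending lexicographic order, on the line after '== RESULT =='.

Work backward from the goal:
  through step 2 (drop(b1,rmB,right)): drop {ball_in(b1,rmB), free(right)}, keep {robot_in(rmB)}, require {carry(b1,right), robot_in(rmB)}
    → {carry(b1,right), robot_in(rmB)}
  through step 1 (go(rmC,rmB)): drop {robot_in(rmB)}, keep {carry(b1,right)}, require {robot_in(rmC)}
    → {carry(b1,right), robot_in(rmC)}

== RESULT ==
["carry(b1,right)", "robot_in(rmC)"]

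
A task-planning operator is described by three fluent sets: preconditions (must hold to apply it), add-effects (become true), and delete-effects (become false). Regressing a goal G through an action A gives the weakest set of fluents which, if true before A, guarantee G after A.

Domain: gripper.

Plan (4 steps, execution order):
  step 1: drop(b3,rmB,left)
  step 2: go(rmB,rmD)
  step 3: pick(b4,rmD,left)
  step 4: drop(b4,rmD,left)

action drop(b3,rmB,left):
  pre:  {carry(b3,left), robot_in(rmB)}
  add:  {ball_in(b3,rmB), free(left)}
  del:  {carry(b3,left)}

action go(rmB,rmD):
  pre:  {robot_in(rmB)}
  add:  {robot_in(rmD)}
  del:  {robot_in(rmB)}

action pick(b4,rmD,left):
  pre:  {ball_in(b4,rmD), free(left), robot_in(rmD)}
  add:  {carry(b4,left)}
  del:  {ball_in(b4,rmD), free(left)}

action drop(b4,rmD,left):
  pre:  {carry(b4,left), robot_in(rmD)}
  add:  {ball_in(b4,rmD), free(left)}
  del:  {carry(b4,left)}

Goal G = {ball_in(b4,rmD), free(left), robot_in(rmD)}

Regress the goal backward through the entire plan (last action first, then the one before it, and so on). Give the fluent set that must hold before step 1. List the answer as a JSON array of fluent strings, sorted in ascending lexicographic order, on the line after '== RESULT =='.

Work backward from the goal:
  through step 4 (drop(b4,rmD,left)): drop {ball_in(b4,rmD), free(left)}, keep {robot_in(rmD)}, require {carry(b4,left), robot_in(rmD)}
    → {carry(b4,left), robot_in(rmD)}
  through step 3 (pick(b4,rmD,left)): drop {carry(b4,left)}, keep {robot_in(rmD)}, require {ball_in(b4,rmD), free(left), robot_in(rmD)}
    → {ball_in(b4,rmD), free(left), robot_in(rmD)}
  through step 2 (go(rmB,rmD)): drop {robot_in(rmD)}, keep {ball_in(b4,rmD), free(left)}, require {robot_in(rmB)}
    → {ball_in(b4,rmD), free(left), robot_in(rmB)}
  through step 1 (drop(b3,rmB,left)): drop {free(left)}, keep {ball_in(b4,rmD), robot_in(rmB)}, require {carry(b3,left), robot_in(rmB)}
    → {ball_in(b4,rmD), carry(b3,left), robot_in(rmB)}

== RESULT ==
["ball_in(b4,rmD)", "carry(b3,left)", "robot_in(rmB)"]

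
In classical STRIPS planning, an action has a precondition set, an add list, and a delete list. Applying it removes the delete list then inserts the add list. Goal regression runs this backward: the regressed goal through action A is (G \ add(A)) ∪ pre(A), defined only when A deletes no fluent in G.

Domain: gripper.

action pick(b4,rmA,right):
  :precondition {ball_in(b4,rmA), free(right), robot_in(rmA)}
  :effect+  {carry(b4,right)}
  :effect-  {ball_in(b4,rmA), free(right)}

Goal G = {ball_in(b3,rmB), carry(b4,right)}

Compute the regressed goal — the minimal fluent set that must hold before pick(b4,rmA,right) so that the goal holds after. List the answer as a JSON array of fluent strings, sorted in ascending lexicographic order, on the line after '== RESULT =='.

Regress:
  G ∩ del = {}  (empty — regression defined)
  G \ add = {ball_in(b3,rmB), carry(b4,right)} \ {carry(b4,right)} = {ball_in(b3,rmB)}
  ∪ pre   = {ball_in(b3,rmB)} ∪ {ball_in(b4,rmA), free(right), robot_in(rmA)}
          = {ball_in(b3,rmB), ball_in(b4,rmA), free(right), robot_in(rmA)}

== RESULT ==
["ball_in(b3,rmB)", "ball_in(b4,rmA)", "free(right)", "robot_in(rmA)"]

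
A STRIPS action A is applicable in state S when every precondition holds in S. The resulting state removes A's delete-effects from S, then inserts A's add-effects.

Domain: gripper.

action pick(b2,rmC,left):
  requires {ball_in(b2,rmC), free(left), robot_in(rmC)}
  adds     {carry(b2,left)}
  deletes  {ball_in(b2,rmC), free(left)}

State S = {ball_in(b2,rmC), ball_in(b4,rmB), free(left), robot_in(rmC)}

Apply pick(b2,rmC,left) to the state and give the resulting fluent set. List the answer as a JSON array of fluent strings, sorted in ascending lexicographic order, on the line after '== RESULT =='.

Compute (S \ del) ∪ add:
  pre ⊆ S: {ball_in(b2,rmC), free(left), robot_in(rmC)} ⊆ S  — applicable
  S \ del = {ball_in(b4,rmB), robot_in(rmC)}
  ∪ add   = {ball_in(b4,rmB), carry(b2,left), robot_in(rmC)}

== RESULT ==
["ball_in(b4,rmB)", "carry(b2,left)", "robot_in(rmC)"]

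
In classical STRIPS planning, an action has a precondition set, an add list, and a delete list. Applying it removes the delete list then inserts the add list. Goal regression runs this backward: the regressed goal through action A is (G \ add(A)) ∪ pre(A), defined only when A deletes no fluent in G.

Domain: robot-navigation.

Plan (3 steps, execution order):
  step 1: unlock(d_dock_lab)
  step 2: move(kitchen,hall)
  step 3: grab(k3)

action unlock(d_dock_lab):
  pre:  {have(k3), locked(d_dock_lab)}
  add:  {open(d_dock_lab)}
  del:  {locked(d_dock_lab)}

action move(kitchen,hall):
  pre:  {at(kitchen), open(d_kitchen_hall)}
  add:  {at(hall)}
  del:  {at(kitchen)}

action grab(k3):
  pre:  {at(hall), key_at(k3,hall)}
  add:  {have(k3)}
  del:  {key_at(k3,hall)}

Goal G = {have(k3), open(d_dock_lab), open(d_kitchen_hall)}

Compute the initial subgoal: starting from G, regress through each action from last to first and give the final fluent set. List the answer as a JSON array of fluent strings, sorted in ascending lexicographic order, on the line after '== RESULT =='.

Work backward from the goal:
  through step 3 (grab(k3)): drop {have(k3)}, keep {open(d_dock_lab), open(d_kitchen_hall)}, require {at(hall), key_at(k3,hall)}
    → {at(hall), key_at(k3,hall), open(d_dock_lab), open(d_kitchen_hall)}
  through step 2 (move(kitchen,hall)): drop {at(hall)}, keep {key_at(k3,hall), open(d_dock_lab), open(d_kitchen_hall)}, require {at(kitchen), open(d_kitchen_hall)}
    → {at(kitchen), key_at(k3,hall), open(d_dock_lab), open(d_kitchen_hall)}
  through step 1 (unlock(d_dock_lab)): drop {open(d_dock_lab)}, keep {at(kitchen), key_at(k3,hall), open(d_kitchen_hall)}, require {have(k3), locked(d_dock_lab)}
    → {at(kitchen), have(k3), key_at(k3,hall), locked(d_dock_lab), open(d_kitchen_hall)}

== RESULT ==
["at(kitchen)", "have(k3)", "key_at(k3,hall)", "locked(d_dock_lab)", "open(d_kitchen_hall)"]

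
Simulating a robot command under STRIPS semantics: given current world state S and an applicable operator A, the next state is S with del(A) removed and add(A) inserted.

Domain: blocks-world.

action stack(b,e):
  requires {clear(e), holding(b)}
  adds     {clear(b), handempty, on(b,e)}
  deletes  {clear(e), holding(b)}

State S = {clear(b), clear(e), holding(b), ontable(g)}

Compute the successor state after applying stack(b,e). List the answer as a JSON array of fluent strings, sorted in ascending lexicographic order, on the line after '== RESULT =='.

Compute (S \ del) ∪ add:
  pre ⊆ S: {clear(e), holding(b)} ⊆ S  — applicable
  S \ del = {clear(b), ontable(g)}
  ∪ add   = {clear(b), handempty, on(b,e), ontable(g)}

== RESULT ==
["clear(b)", "handempty", "on(b,e)", "ontable(g)"]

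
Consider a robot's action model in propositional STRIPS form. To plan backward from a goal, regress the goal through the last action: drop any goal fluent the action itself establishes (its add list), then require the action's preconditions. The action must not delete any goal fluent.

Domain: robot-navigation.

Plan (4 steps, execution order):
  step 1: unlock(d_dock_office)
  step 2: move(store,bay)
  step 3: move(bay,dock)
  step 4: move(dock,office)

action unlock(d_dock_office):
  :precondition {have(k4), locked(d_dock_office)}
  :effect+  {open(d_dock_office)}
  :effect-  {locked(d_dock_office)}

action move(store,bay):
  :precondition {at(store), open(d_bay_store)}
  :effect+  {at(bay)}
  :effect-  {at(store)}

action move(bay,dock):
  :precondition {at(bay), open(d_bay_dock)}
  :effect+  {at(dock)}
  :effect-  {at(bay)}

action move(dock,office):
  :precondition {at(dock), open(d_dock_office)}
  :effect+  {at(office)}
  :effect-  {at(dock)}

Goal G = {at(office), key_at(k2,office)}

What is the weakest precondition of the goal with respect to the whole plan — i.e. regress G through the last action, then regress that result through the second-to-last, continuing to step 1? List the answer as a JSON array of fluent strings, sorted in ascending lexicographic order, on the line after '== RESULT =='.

Work backward from the goal:
  through step 4 (move(dock,office)): drop {at(office)}, keep {key_at(k2,office)}, require {at(dock), open(d_dock_office)}
    → {at(dock), key_at(k2,office), open(d_dock_office)}
  through step 3 (move(bay,dock)): drop {at(dock)}, keep {key_at(k2,office), open(d_dock_office)}, require {at(bay), open(d_bay_dock)}
    → {at(bay), key_at(k2,office), open(d_bay_dock), open(d_dock_office)}
  through step 2 (move(store,bay)): drop {at(bay)}, keep {key_at(k2,office), open(d_bay_dock), open(d_dock_office)}, require {at(store), open(d_bay_store)}
    → {at(store), key_at(k2,office), open(d_bay_dock), open(d_bay_store), open(d_dock_office)}
  through step 1 (unlock(d_dock_office)): drop {open(d_dock_office)}, keep {at(store), key_at(k2,office), open(d_bay_dock), open(d_bay_store)}, require {have(k4), locked(d_dock_office)}
    → {at(store), have(k4), key_at(k2,office), locked(d_dock_office), open(d_bay_dock), open(d_bay_store)}

== RESULT ==
["at(store)", "have(k4)", "key_at(k2,office)", "locked(d_dock_office)", "open(d_bay_dock)", "open(d_bay_store)"]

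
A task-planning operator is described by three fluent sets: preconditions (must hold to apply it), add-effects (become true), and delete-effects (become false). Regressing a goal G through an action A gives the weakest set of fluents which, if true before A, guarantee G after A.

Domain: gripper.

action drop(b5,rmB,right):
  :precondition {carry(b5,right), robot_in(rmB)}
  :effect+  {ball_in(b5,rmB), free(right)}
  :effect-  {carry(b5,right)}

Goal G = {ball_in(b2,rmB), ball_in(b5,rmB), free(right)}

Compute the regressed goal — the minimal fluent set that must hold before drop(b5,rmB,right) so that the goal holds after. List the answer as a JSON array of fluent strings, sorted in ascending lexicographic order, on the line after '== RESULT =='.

Compute (G \ add) ∪ pre:
  G ∩ del = {}  (empty — regression defined)
  G \ add = {ball_in(b2,rmB), ball_in(b5,rmB), free(right)} \ {ball_in(b5,rmB), free(right)} = {ball_in(b2,rmB)}
  ∪ pre   = {ball_in(b2,rmB)} ∪ {carry(b5,right), robot_in(rmB)}
          = {ball_in(b2,rmB), carry(b5,right), robot_in(rmB)}

== RESULT ==
["ball_in(b2,rmB)", "carry(b5,right)", "robot_in(rmB)"]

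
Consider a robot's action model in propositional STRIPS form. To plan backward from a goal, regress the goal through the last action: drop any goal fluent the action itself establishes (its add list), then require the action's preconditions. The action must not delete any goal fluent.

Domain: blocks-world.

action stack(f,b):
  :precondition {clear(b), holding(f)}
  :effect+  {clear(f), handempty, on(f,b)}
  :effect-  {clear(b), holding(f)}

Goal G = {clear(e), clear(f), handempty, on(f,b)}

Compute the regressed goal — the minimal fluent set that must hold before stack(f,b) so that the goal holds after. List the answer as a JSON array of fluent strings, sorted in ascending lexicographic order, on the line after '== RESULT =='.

Compute (G \ add) ∪ pre:
  G ∩ del = {}  (empty — regression defined)
  G \ add = {clear(e), clear(f), handempty, on(f,b)} \ {clear(f), handempty, on(f,b)} = {clear(e)}
  ∪ pre   = {clear(e)} ∪ {clear(b), holding(f)}
          = {clear(b), clear(e), holding(f)}

== RESULT ==
["clear(b)", "clear(e)", "holding(f)"]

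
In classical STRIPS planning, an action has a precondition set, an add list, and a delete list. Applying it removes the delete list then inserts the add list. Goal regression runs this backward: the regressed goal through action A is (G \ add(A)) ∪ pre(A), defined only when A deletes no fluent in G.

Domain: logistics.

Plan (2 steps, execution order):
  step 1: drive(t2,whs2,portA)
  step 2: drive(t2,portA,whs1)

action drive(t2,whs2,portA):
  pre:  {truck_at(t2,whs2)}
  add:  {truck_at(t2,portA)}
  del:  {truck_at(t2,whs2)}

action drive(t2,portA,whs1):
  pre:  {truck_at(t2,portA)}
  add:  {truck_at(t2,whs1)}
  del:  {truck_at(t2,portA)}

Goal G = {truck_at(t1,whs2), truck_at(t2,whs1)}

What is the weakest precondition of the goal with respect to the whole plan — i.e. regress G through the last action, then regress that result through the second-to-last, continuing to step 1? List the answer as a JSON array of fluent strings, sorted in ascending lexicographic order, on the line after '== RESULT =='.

Regress step by step:
  through step 2 (drive(t2,portA,whs1)): drop {truck_at(t2,whs1)}, keep {truck_at(t1,whs2)}, require {truck_at(t2,portA)}
    → {truck_at(t1,whs2), truck_at(t2,portA)}
  through step 1 (drive(t2,whs2,portA)): drop {truck_at(t2,portA)}, keep {truck_at(t1,whs2)}, require {truck_at(t2,whs2)}
    → {truck_at(t1,whs2), truck_at(t2,whs2)}

== RESULT ==
["truck_at(t1,whs2)", "truck_at(t2,whs2)"]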